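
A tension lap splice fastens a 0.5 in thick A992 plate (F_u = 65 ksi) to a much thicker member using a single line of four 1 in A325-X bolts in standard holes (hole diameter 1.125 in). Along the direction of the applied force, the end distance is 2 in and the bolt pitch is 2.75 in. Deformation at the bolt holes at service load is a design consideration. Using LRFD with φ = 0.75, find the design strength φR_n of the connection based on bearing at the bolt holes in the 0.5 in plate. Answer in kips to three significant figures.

Per bolt r_n = 1.2 l_c t F_u ≤ 2.4 d t F_u; upper limit = 2.4 × 1 × 0.5 × 65 = 78 kips.
Edge bolt: l_c = 2 − 1.125/2 = 1.438 in → 1.2 × 1.438 × 0.5 × 65 = 56.06 → r_n = 56.06 kips.
Interior bolts: l_c = 2.75 − 1.125 = 1.625 in → 1.2 × 1.625 × 0.5 × 65 = 63.38 → r_n = 63.38 kips.
R_n = 1 × 56.06 + 3 × 63.38 = 246.2 kips.
Design strength φR_n = 0.75 × 246.2 = 185 kips.

185 kips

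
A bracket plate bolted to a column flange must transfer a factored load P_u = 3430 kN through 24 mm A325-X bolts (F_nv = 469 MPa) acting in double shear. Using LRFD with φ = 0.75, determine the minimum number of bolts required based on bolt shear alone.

11 bolts

A_b = π·24²/4 = 452.4 mm².
Per-bolt design strength φR_n = 0.75 × 469 × 452.4 × 2 / 1000 = 318.3 kN.
n ≥ 3430 / 318.3 = 10.78 → use 11 bolts.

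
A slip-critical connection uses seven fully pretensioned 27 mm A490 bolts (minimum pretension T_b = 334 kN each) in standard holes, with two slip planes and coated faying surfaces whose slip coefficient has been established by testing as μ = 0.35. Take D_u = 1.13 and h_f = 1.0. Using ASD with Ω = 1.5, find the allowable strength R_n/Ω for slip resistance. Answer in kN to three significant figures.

R_n = μ · D_u · h_f · T_b · n_s · n_b = 0.35 × 1.13 × 1.0 × 334 × 2 × 7 = 1849 kN.
Allowable strength R_n/Ω = 1849 / 1.5 = 1230 kN.

1230 kN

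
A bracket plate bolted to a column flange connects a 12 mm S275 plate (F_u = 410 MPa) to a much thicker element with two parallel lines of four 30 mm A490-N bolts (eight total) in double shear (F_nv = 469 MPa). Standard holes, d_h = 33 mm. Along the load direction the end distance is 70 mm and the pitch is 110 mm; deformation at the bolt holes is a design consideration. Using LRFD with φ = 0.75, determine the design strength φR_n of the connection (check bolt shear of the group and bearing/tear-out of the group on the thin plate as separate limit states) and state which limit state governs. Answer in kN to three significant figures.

2070 kN (bearing governs)

Bolt shear: A_b = π·30²/4 = 706.9 mm²; R_n = 469 × 706.9 × 8 × 2 / 1000 = 5304 kN → 0.75 × 5304 = 3980 kN.
Bearing (1.2 l_c t F_u ≤ 2.4 d t F_u): upper limit = 2.4·30·12·410 / 1000 = 354.2 kN.
  Edge l_c = 70 − 33/2 = 53.5 → r_n = 315.9 kN; interior l_c = 110 − 33 = 77 → r_n = 354.2 kN.
  R_n,bearing = 2·315.9 + 6·354.2 = 2757 kN → 0.75 × 2757 = 2070 kN.
Bearing governs: 2070 kN.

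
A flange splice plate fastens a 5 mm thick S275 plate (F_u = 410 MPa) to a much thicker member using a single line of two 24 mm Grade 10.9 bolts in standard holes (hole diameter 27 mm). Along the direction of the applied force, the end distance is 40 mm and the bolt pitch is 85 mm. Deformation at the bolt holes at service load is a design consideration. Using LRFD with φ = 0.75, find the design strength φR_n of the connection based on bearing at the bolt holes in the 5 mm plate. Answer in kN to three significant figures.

137 kN

Per bolt r_n = 1.2 l_c t F_u ≤ 2.4 d t F_u; upper limit = 2.4 × 24 × 5 × 410 / 1000 = 118.1 kN.
Edge bolt: l_c = 40 − 27/2 = 26.5 mm → 1.2 × 26.5 × 5 × 410 / 1000 = 65.19 → r_n = 65.19 kN.
Interior bolts: l_c = 85 − 27 = 58 mm → 1.2 × 58 × 5 × 410 / 1000 = 142.7 → r_n = 118.1 kN.
R_n = 1 × 65.19 + 1 × 118.1 = 183.3 kN.
Design strength φR_n = 0.75 × 183.3 = 137 kN.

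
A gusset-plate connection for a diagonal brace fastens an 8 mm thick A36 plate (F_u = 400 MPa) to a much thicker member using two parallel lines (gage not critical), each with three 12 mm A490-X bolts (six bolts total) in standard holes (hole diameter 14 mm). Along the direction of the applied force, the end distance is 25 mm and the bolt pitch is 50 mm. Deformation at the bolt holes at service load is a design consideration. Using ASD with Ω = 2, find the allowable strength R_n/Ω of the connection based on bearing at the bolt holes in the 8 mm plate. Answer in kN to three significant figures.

253 kN

Per bolt r_n = 1.2 l_c t F_u ≤ 2.4 d t F_u; upper limit = 2.4 × 12 × 8 × 400 / 1000 = 92.16 kN.
Edge bolt: l_c = 25 − 14/2 = 18 mm → 1.2 × 18 × 8 × 400 / 1000 = 69.12 → r_n = 69.12 kN.
Interior bolts: l_c = 50 − 14 = 36 mm → 1.2 × 36 × 8 × 400 / 1000 = 138.2 → r_n = 92.16 kN.
R_n = 2 × 69.12 + 4 × 92.16 = 506.9 kN.
Allowable strength R_n/Ω = 506.9 / 2 = 253 kN.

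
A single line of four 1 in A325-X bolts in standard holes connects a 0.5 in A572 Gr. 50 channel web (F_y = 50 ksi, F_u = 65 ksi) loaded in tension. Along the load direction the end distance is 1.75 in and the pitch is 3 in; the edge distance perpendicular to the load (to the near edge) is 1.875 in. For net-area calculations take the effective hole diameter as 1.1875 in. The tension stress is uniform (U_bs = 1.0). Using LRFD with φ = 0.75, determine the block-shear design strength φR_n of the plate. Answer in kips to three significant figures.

128 kips

Shear plane L_v = 1.75 + 3·3 = 10.75 in; A_gv = 10.75 × 0.5 = 5.375 in².
A_nv = (10.75 − 3.5·1.1875) × 0.5 = 3.297 in².
A_nt = (1.875 − 0.5·1.1875) × 0.5 = 0.6406 in².
0.6 F_u A_nv = 128.6 kips; 0.6 F_y A_gv = 161.2 kips → shear rupture governs the shear term.
R_n = 128.6 + 1.0 × 65 × 0.6406 = 170.2 kips.
Design strength φR_n = 0.75 × 170.2 = 128 kips.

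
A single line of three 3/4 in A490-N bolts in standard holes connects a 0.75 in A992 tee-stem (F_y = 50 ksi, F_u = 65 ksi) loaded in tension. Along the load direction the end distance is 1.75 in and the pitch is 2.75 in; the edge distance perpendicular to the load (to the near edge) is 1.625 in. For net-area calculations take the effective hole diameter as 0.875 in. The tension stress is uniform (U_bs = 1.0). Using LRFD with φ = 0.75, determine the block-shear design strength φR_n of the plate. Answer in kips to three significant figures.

Shear plane L_v = 1.75 + 2·2.75 = 7.25 in; A_gv = 7.25 × 0.75 = 5.438 in².
A_nv = (7.25 − 2.5·0.875) × 0.75 = 3.797 in².
A_nt = (1.625 − 0.5·0.875) × 0.75 = 0.8906 in².
0.6 F_u A_nv = 148.1 kips; 0.6 F_y A_gv = 163.1 kips → shear rupture governs the shear term.
R_n = 148.1 + 1.0 × 65 × 0.8906 = 206 kips.
Design strength φR_n = 0.75 × 206 = 154 kips.

154 kips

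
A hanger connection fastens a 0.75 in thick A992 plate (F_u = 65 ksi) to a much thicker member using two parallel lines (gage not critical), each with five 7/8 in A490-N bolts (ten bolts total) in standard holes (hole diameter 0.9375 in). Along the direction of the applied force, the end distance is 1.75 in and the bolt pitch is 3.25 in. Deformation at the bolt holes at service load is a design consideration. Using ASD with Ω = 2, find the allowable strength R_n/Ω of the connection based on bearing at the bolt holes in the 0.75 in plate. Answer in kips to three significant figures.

484 kips

Per bolt r_n = 1.2 l_c t F_u ≤ 2.4 d t F_u; upper limit = 2.4 × 0.875 × 0.75 × 65 = 102.4 kips.
Edge bolt: l_c = 1.75 − 0.9375/2 = 1.281 in → 1.2 × 1.281 × 0.75 × 65 = 74.95 → r_n = 74.95 kips.
Interior bolts: l_c = 3.25 − 0.9375 = 2.312 in → 1.2 × 2.312 × 0.75 × 65 = 135.3 → r_n = 102.4 kips.
R_n = 2 × 74.95 + 8 × 102.4 = 968.9 kips.
Allowable strength R_n/Ω = 968.9 / 2 = 484 kips.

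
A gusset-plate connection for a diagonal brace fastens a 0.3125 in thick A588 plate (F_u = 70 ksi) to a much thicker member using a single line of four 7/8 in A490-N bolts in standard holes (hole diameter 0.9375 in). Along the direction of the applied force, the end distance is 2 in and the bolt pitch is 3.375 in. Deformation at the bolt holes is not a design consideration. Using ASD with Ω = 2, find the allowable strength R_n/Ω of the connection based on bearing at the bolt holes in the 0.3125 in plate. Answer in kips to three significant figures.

Per bolt r_n = 1.5 l_c t F_u ≤ 3.0 d t F_u; upper limit = 3.0 × 0.875 × 0.3125 × 70 = 57.42 kips.
Edge bolt: l_c = 2 − 0.9375/2 = 1.531 in → 1.5 × 1.531 × 0.3125 × 70 = 50.24 → r_n = 50.24 kips.
Interior bolts: l_c = 3.375 − 0.9375 = 2.438 in → 1.5 × 2.438 × 0.3125 × 70 = 79.98 → r_n = 57.42 kips.
R_n = 1 × 50.24 + 3 × 57.42 = 222.5 kips.
Allowable strength R_n/Ω = 222.5 / 2 = 111 kips.

111 kips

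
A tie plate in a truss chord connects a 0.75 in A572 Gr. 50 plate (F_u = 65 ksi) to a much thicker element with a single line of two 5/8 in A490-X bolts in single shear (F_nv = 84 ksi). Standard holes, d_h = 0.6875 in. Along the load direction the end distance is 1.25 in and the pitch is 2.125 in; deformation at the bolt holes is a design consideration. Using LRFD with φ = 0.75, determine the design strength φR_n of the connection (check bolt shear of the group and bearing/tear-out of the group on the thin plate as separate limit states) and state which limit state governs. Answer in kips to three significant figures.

38.7 kips (bolt shear governs)

Bolt shear: A_b = π·0.625²/4 = 0.3068 in²; R_n = 84 × 0.3068 × 2 × 1 = 51.54 kips → 0.75 × 51.54 = 38.7 kips.
Bearing (1.2 l_c t F_u ≤ 2.4 d t F_u): upper limit = 2.4·0.625·0.75·65 = 73.12 kips.
  Edge l_c = 1.25 − 0.6875/2 = 0.9062 → r_n = 53.02 kips; interior l_c = 2.125 − 0.6875 = 1.438 → r_n = 73.12 kips.
  R_n,bearing = 1·53.02 + 1·73.12 = 126.1 kips → 0.75 × 126.1 = 94.6 kips.
Bolt shear governs: 38.7 kips.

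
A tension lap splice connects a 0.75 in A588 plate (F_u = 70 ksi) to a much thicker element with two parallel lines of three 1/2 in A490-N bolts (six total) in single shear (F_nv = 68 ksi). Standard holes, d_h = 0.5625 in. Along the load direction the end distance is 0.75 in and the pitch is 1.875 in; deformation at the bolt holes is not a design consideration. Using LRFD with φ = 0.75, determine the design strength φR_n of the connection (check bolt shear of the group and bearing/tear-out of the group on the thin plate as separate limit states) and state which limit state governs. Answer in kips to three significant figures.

60.1 kips (bolt shear governs)

Bolt shear: A_b = π·0.5²/4 = 0.1963 in²; R_n = 68 × 0.1963 × 6 × 1 = 80.11 kips → 0.75 × 80.11 = 60.1 kips.
Bearing (1.5 l_c t F_u ≤ 3.0 d t F_u): upper limit = 3.0·0.5·0.75·70 = 78.75 kips.
  Edge l_c = 0.75 − 0.5625/2 = 0.4688 → r_n = 36.91 kips; interior l_c = 1.875 − 0.5625 = 1.312 → r_n = 78.75 kips.
  R_n,bearing = 2·36.91 + 4·78.75 = 388.8 kips → 0.75 × 388.8 = 292 kips.
Bolt shear governs: 60.1 kips.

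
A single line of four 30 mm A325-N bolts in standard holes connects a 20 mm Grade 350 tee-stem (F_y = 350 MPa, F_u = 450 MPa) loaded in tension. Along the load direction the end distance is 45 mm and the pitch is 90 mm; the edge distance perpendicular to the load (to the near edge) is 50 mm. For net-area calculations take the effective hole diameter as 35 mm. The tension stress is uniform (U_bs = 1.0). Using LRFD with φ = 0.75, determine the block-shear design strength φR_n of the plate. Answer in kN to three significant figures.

Shear plane L_v = 45 + 3·90 = 315 mm; A_gv = 315 × 20 = 6300 mm².
A_nv = (315 − 3.5·35) × 20 = 3850 mm².
A_nt = (50 − 0.5·35) × 20 = 650 mm².
0.6 F_u A_nv = 1040 kN; 0.6 F_y A_gv = 1323 kN → shear rupture governs the shear term.
R_n = 1040 + 1.0 × 450 × 650 / 1000 = 1332 kN.
Design strength φR_n = 0.75 × 1332 = 999 kN.

999 kN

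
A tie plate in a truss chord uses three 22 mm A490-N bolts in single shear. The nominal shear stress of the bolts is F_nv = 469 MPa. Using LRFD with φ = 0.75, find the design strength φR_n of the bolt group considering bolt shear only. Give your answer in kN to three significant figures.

A_b = π × 22² / 4 = 380.1 mm².
R_n = F_nv · A_b · n · n_s = 469 × 380.1 × 3 × 1 / 1000 = 534.8 kN.
Design strength φR_n = 0.75 × 534.8 = 401 kN.

401 kN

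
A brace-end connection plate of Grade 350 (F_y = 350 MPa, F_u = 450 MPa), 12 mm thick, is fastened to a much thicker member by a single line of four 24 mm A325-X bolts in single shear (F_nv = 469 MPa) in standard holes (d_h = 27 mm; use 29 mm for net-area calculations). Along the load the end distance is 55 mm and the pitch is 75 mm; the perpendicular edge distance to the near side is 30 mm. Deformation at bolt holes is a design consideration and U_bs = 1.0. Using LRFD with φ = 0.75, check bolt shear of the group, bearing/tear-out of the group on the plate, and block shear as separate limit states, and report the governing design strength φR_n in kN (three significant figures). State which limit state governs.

Bolt shear: A_b = π·24²/4 = 452.4 mm²; R_n = 469 × 452.4 × 4 × 1 / 1000 = 848.7 kN → 0.75 × 848.7 = 637 kN.
Bearing: edge l_c = 41.5, r_n = 268.9 kN; interior l_c = 48, r_n = 311 kN; R_n = 268.9 + 3·311 = 1202 kN → 902 kN.
Block shear: A_gv = 3360, A_nv = 2142, A_nt = 186 mm²; R_n = min(0.6F_uA_nv, 0.6F_yA_gv) + U_bs·F_u·A_nt = 662 kN → 497 kN.
Block shear governs: 497 kN.

497 kN (block shear governs)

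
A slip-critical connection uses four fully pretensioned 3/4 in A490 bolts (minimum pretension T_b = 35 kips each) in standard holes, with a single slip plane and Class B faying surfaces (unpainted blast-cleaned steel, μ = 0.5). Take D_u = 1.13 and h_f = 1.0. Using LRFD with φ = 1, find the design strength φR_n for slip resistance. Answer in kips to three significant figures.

79.1 kips

R_n = μ · D_u · h_f · T_b · n_s · n_b = 0.5 × 1.13 × 1.0 × 35 × 1 × 4 = 79.1 kips.
Design strength φR_n = 1 × 79.1 = 79.1 kips.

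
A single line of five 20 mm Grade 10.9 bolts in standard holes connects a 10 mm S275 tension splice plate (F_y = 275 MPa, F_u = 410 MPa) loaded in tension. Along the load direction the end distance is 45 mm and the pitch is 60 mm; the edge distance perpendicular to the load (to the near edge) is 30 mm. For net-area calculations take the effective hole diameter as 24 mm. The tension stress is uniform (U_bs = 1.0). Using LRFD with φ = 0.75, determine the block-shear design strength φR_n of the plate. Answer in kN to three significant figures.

382 kN

Shear plane L_v = 45 + 4·60 = 285 mm; A_gv = 285 × 10 = 2850 mm².
A_nv = (285 − 4.5·24) × 10 = 1770 mm².
A_nt = (30 − 0.5·24) × 10 = 180 mm².
0.6 F_u A_nv = 435.4 kN; 0.6 F_y A_gv = 470.2 kN → shear rupture governs the shear term.
R_n = 435.4 + 1.0 × 410 × 180 / 1000 = 509.2 kN.
Design strength φR_n = 0.75 × 509.2 = 382 kN.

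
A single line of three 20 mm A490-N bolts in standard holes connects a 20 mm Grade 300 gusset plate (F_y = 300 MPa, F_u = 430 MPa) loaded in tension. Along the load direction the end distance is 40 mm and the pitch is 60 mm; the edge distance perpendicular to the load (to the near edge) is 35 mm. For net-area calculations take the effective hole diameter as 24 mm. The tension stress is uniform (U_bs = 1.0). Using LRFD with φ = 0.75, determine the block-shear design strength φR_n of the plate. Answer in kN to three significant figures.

535 kN

Shear plane L_v = 40 + 2·60 = 160 mm; A_gv = 160 × 20 = 3200 mm².
A_nv = (160 − 2.5·24) × 20 = 2000 mm².
A_nt = (35 − 0.5·24) × 20 = 460 mm².
0.6 F_u A_nv = 516 kN; 0.6 F_y A_gv = 576 kN → shear rupture governs the shear term.
R_n = 516 + 1.0 × 430 × 460 / 1000 = 713.8 kN.
Design strength φR_n = 0.75 × 713.8 = 535 kN.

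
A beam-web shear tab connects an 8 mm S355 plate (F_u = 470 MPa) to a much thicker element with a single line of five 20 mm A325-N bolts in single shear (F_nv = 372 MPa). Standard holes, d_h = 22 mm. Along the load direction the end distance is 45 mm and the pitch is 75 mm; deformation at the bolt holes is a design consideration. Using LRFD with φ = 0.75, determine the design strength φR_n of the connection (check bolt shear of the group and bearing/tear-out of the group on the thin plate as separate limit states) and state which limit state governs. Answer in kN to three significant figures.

438 kN (bolt shear governs)

Bolt shear: A_b = π·20²/4 = 314.2 mm²; R_n = 372 × 314.2 × 5 × 1 / 1000 = 584.3 kN → 0.75 × 584.3 = 438 kN.
Bearing (1.2 l_c t F_u ≤ 2.4 d t F_u): upper limit = 2.4·20·8·470 / 1000 = 180.5 kN.
  Edge l_c = 45 − 22/2 = 34 → r_n = 153.4 kN; interior l_c = 75 − 22 = 53 → r_n = 180.5 kN.
  R_n,bearing = 1·153.4 + 4·180.5 = 875.3 kN → 0.75 × 875.3 = 656 kN.
Bolt shear governs: 438 kN.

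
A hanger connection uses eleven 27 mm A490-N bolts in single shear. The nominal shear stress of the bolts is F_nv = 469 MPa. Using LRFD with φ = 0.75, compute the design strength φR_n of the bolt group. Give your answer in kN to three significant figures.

2220 kN

A_b = π × 27² / 4 = 572.6 mm².
R_n = F_nv · A_b · n · n_s = 469 × 572.6 × 11 × 1 / 1000 = 2954 kN.
Design strength φR_n = 0.75 × 2954 = 2220 kN.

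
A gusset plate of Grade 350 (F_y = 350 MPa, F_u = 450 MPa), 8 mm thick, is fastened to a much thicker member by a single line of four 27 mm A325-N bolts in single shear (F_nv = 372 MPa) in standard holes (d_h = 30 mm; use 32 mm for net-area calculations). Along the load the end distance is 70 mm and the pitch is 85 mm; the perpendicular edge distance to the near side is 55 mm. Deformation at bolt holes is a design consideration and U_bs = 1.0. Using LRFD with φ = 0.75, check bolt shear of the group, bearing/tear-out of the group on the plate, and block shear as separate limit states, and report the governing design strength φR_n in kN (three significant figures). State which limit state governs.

Bolt shear: A_b = π·27²/4 = 572.6 mm²; R_n = 372 × 572.6 × 4 × 1 / 1000 = 852 kN → 0.75 × 852 = 639 kN.
Bearing: edge l_c = 55, r_n = 233.3 kN; interior l_c = 55, r_n = 233.3 kN; R_n = 233.3 + 3·233.3 = 933.1 kN → 700 kN.
Block shear: A_gv = 2600, A_nv = 1704, A_nt = 312 mm²; R_n = min(0.6F_uA_nv, 0.6F_yA_gv) + U_bs·F_u·A_nt = 600.5 kN → 450 kN.
Block shear governs: 450 kN.

450 kN (block shear governs)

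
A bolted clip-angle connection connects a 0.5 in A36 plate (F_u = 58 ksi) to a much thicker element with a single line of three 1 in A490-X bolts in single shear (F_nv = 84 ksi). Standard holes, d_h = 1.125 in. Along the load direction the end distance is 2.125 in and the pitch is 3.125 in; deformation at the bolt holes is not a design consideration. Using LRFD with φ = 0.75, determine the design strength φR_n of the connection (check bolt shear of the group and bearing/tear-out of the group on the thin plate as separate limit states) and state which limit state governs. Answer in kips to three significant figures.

148 kips (bolt shear governs)

Bolt shear: A_b = π·1²/4 = 0.7854 in²; R_n = 84 × 0.7854 × 3 × 1 = 197.9 kips → 0.75 × 197.9 = 148 kips.
Bearing (1.5 l_c t F_u ≤ 3.0 d t F_u): upper limit = 3.0·1·0.5·58 = 87 kips.
  Edge l_c = 2.125 − 1.125/2 = 1.562 → r_n = 67.97 kips; interior l_c = 3.125 − 1.125 = 2 → r_n = 87 kips.
  R_n,bearing = 1·67.97 + 2·87 = 242 kips → 0.75 × 242 = 181 kips.
Bolt shear governs: 148 kips.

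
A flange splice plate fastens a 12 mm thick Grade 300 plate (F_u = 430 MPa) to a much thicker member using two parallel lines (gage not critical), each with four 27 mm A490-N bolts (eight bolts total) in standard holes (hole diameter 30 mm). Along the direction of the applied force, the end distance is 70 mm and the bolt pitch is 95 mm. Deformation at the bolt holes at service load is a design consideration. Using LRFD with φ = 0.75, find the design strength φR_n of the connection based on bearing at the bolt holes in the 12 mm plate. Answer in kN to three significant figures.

2010 kN

Per bolt r_n = 1.2 l_c t F_u ≤ 2.4 d t F_u; upper limit = 2.4 × 27 × 12 × 430 / 1000 = 334.4 kN.
Edge bolt: l_c = 70 − 30/2 = 55 mm → 1.2 × 55 × 12 × 430 / 1000 = 340.6 → r_n = 334.4 kN.
Interior bolts: l_c = 95 − 30 = 65 mm → 1.2 × 65 × 12 × 430 / 1000 = 402.5 → r_n = 334.4 kN.
R_n = 2 × 334.4 + 6 × 334.4 = 2675 kN.
Design strength φR_n = 0.75 × 2675 = 2010 kN.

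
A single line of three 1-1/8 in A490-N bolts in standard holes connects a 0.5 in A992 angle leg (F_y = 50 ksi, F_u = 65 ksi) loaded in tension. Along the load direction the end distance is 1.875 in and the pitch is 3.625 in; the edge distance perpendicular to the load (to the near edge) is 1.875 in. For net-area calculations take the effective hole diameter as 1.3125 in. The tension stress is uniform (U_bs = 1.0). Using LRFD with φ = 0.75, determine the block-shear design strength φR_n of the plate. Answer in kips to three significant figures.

Shear plane L_v = 1.875 + 2·3.625 = 9.125 in; A_gv = 9.125 × 0.5 = 4.562 in².
A_nv = (9.125 − 2.5·1.3125) × 0.5 = 2.922 in².
A_nt = (1.875 − 0.5·1.3125) × 0.5 = 0.6094 in².
0.6 F_u A_nv = 114 kips; 0.6 F_y A_gv = 136.9 kips → shear rupture governs the shear term.
R_n = 114 + 1.0 × 65 × 0.6094 = 153.6 kips.
Design strength φR_n = 0.75 × 153.6 = 115 kips.

115 kips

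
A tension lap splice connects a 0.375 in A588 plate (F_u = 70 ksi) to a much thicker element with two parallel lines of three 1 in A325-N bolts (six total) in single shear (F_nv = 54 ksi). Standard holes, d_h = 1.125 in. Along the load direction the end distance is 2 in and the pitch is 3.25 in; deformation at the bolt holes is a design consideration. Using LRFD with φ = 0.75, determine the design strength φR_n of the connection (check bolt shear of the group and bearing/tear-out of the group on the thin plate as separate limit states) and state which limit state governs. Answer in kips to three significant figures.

191 kips (bolt shear governs)

Bolt shear: A_b = π·1²/4 = 0.7854 in²; R_n = 54 × 0.7854 × 6 × 1 = 254.5 kips → 0.75 × 254.5 = 191 kips.
Bearing (1.2 l_c t F_u ≤ 2.4 d t F_u): upper limit = 2.4·1·0.375·70 = 63 kips.
  Edge l_c = 2 − 1.125/2 = 1.438 → r_n = 45.28 kips; interior l_c = 3.25 − 1.125 = 2.125 → r_n = 63 kips.
  R_n,bearing = 2·45.28 + 4·63 = 342.6 kips → 0.75 × 342.6 = 257 kips.
Bolt shear governs: 191 kips.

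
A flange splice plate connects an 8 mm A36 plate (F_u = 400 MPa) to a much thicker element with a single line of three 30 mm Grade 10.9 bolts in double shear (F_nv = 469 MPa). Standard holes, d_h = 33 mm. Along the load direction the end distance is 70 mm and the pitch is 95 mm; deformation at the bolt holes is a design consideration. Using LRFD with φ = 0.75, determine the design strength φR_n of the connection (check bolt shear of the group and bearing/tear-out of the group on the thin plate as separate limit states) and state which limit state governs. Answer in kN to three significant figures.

Bolt shear: A_b = π·30²/4 = 706.9 mm²; R_n = 469 × 706.9 × 3 × 2 / 1000 = 1989 kN → 0.75 × 1989 = 1490 kN.
Bearing (1.2 l_c t F_u ≤ 2.4 d t F_u): upper limit = 2.4·30·8·400 / 1000 = 230.4 kN.
  Edge l_c = 70 − 33/2 = 53.5 → r_n = 205.4 kN; interior l_c = 95 − 33 = 62 → r_n = 230.4 kN.
  R_n,bearing = 1·205.4 + 2·230.4 = 666.2 kN → 0.75 × 666.2 = 500 kN.
Bearing governs: 500 kN.

500 kN (bearing governs)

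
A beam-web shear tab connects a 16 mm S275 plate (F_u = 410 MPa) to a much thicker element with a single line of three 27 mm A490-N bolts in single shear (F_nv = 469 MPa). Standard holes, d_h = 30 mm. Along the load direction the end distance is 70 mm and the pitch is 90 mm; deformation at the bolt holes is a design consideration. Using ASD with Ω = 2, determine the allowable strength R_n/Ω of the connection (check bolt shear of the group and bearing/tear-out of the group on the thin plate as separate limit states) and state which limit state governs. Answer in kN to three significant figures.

403 kN (bolt shear governs)

Bolt shear: A_b = π·27²/4 = 572.6 mm²; R_n = 469 × 572.6 × 3 × 1 / 1000 = 805.6 kN → 805.6 / 2 = 403 kN.
Bearing (1.2 l_c t F_u ≤ 2.4 d t F_u): upper limit = 2.4·27·16·410 / 1000 = 425.1 kN.
  Edge l_c = 70 − 30/2 = 55 → r_n = 425.1 kN; interior l_c = 90 − 30 = 60 → r_n = 425.1 kN.
  R_n,bearing = 1·425.1 + 2·425.1 = 1275 kN → 1275 / 2 = 638 kN.
Bolt shear governs: 403 kN.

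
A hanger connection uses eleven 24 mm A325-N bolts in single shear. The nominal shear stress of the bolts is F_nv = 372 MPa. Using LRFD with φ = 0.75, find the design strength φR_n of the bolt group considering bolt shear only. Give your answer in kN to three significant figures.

A_b = π × 24² / 4 = 452.4 mm².
R_n = F_nv · A_b · n · n_s = 372 × 452.4 × 11 × 1 / 1000 = 1851 kN.
Design strength φR_n = 0.75 × 1851 = 1390 kN.

1390 kN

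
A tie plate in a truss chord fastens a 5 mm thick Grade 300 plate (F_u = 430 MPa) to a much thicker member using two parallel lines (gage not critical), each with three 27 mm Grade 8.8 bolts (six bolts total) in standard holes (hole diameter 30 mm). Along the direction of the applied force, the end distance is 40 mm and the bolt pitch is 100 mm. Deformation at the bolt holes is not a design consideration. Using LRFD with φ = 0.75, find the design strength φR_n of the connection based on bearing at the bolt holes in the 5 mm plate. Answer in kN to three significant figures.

Per bolt r_n = 1.5 l_c t F_u ≤ 3.0 d t F_u; upper limit = 3.0 × 27 × 5 × 430 / 1000 = 174.2 kN.
Edge bolt: l_c = 40 − 30/2 = 25 mm → 1.5 × 25 × 5 × 430 / 1000 = 80.62 → r_n = 80.62 kN.
Interior bolts: l_c = 100 − 30 = 70 mm → 1.5 × 70 × 5 × 430 / 1000 = 225.8 → r_n = 174.2 kN.
R_n = 2 × 80.62 + 4 × 174.2 = 857.9 kN.
Design strength φR_n = 0.75 × 857.9 = 643 kN.

643 kN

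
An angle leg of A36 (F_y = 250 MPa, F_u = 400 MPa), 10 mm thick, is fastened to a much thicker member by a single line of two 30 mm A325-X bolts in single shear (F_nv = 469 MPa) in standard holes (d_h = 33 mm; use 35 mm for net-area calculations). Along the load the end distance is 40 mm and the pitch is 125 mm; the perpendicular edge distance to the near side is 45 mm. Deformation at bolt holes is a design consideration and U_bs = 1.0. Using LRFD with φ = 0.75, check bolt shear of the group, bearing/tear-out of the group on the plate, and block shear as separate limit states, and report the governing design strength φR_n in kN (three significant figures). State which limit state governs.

Bolt shear: A_b = π·30²/4 = 706.9 mm²; R_n = 469 × 706.9 × 2 × 1 / 1000 = 663 kN → 0.75 × 663 = 497 kN.
Bearing: edge l_c = 23.5, r_n = 112.8 kN; interior l_c = 92, r_n = 288 kN; R_n = 112.8 + 1·288 = 400.8 kN → 301 kN.
Block shear: A_gv = 1650, A_nv = 1125, A_nt = 275 mm²; R_n = min(0.6F_uA_nv, 0.6F_yA_gv) + U_bs·F_u·A_nt = 357.5 kN → 268 kN.
Block shear governs: 268 kN.

268 kN (block shear governs)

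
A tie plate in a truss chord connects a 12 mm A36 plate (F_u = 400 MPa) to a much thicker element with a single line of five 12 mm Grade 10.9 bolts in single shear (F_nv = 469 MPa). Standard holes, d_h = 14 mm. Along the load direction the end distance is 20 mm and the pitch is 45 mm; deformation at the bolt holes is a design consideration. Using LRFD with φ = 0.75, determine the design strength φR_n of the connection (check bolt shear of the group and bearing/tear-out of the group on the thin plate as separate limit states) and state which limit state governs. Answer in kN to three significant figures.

Bolt shear: A_b = π·12²/4 = 113.1 mm²; R_n = 469 × 113.1 × 5 × 1 / 1000 = 265.2 kN → 0.75 × 265.2 = 199 kN.
Bearing (1.2 l_c t F_u ≤ 2.4 d t F_u): upper limit = 2.4·12·12·400 / 1000 = 138.2 kN.
  Edge l_c = 20 − 14/2 = 13 → r_n = 74.88 kN; interior l_c = 45 − 14 = 31 → r_n = 138.2 kN.
  R_n,bearing = 1·74.88 + 4·138.2 = 627.8 kN → 0.75 × 627.8 = 471 kN.
Bolt shear governs: 199 kN.

199 kN (bolt shear governs)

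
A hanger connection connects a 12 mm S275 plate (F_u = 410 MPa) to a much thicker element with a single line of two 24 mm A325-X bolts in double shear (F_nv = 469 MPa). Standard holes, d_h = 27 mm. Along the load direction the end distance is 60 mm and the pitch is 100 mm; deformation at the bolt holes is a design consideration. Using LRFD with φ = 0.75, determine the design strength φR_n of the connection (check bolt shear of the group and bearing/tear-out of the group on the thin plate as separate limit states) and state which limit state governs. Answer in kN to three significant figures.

418 kN (bearing governs)

Bolt shear: A_b = π·24²/4 = 452.4 mm²; R_n = 469 × 452.4 × 2 × 2 / 1000 = 848.7 kN → 0.75 × 848.7 = 637 kN.
Bearing (1.2 l_c t F_u ≤ 2.4 d t F_u): upper limit = 2.4·24·12·410 / 1000 = 283.4 kN.
  Edge l_c = 60 − 27/2 = 46.5 → r_n = 274.5 kN; interior l_c = 100 − 27 = 73 → r_n = 283.4 kN.
  R_n,bearing = 1·274.5 + 1·283.4 = 557.9 kN → 0.75 × 557.9 = 418 kN.
Bearing governs: 418 kN.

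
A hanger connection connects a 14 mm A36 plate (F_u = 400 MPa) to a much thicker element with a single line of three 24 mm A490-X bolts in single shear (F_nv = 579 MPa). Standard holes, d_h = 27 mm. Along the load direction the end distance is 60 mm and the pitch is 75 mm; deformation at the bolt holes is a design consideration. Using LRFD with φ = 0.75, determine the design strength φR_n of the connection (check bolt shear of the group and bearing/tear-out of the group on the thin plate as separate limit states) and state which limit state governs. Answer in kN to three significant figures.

589 kN (bolt shear governs)

Bolt shear: A_b = π·24²/4 = 452.4 mm²; R_n = 579 × 452.4 × 3 × 1 / 1000 = 785.8 kN → 0.75 × 785.8 = 589 kN.
Bearing (1.2 l_c t F_u ≤ 2.4 d t F_u): upper limit = 2.4·24·14·400 / 1000 = 322.6 kN.
  Edge l_c = 60 − 27/2 = 46.5 → r_n = 312.5 kN; interior l_c = 75 − 27 = 48 → r_n = 322.6 kN.
  R_n,bearing = 1·312.5 + 2·322.6 = 957.6 kN → 0.75 × 957.6 = 718 kN.
Bolt shear governs: 589 kN.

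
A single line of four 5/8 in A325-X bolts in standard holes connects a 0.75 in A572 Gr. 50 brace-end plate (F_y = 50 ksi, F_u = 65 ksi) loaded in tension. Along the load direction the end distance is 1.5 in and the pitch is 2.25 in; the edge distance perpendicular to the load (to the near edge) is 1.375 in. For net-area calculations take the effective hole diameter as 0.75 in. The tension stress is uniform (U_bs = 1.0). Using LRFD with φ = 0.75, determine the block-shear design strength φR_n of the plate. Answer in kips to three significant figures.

160 kips

Shear plane L_v = 1.5 + 3·2.25 = 8.25 in; A_gv = 8.25 × 0.75 = 6.188 in².
A_nv = (8.25 − 3.5·0.75) × 0.75 = 4.219 in².
A_nt = (1.375 − 0.5·0.75) × 0.75 = 0.75 in².
0.6 F_u A_nv = 164.5 kips; 0.6 F_y A_gv = 185.6 kips → shear rupture governs the shear term.
R_n = 164.5 + 1.0 × 65 × 0.75 = 213.3 kips.
Design strength φR_n = 0.75 × 213.3 = 160 kips.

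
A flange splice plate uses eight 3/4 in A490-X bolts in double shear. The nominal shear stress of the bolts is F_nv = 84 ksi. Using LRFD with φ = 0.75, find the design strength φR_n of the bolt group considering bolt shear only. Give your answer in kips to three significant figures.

445 kips

A_b = π × 0.75² / 4 = 0.4418 in².
R_n = F_nv · A_b · n · n_s = 84 × 0.4418 × 8 × 2 = 593.8 kips.
Design strength φR_n = 0.75 × 593.8 = 445 kips.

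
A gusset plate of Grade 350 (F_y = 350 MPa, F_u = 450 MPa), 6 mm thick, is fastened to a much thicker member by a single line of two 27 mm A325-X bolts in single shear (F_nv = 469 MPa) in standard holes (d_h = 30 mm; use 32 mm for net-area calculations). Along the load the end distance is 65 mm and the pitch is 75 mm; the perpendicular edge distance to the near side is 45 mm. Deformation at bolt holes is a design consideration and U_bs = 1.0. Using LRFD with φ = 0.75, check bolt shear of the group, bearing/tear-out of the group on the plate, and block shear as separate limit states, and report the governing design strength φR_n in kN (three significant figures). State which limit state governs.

171 kN (block shear governs)

Bolt shear: A_b = π·27²/4 = 572.6 mm²; R_n = 469 × 572.6 × 2 × 1 / 1000 = 537.1 kN → 0.75 × 537.1 = 403 kN.
Bearing: edge l_c = 50, r_n = 162 kN; interior l_c = 45, r_n = 145.8 kN; R_n = 162 + 1·145.8 = 307.8 kN → 231 kN.
Block shear: A_gv = 840, A_nv = 552, A_nt = 174 mm²; R_n = min(0.6F_uA_nv, 0.6F_yA_gv) + U_bs·F_u·A_nt = 227.3 kN → 171 kN.
Block shear governs: 171 kN.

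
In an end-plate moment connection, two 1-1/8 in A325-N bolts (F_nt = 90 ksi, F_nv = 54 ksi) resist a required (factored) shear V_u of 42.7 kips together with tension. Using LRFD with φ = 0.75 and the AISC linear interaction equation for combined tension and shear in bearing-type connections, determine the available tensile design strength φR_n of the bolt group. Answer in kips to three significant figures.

103 kips

A_b = π·1.125²/4 = 0.994 in²; f_rv = 42.7 / (2 × 0.994) = 21.48 ksi.
F'_nt = 1.3 F_nt − (F_nt / φF_nv) f_rv = 1.3·90 − (90/(0.75·54))·21.48 = 69.27 ksi, capped at F_nt → F'_nt = 69.27 ksi.
R_n = F'_nt · A_b · n = 69.27 × 0.994 × 2 = 137.7 kips.
Design strength φR_n = 0.75 × 137.7 = 103 kips.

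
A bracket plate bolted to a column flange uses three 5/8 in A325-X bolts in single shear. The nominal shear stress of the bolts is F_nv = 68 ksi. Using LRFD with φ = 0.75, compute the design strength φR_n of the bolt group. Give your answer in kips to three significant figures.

46.9 kips

A_b = π × 0.625² / 4 = 0.3068 in².
R_n = F_nv · A_b · n · n_s = 68 × 0.3068 × 3 × 1 = 62.59 kips.
Design strength φR_n = 0.75 × 62.59 = 46.9 kips.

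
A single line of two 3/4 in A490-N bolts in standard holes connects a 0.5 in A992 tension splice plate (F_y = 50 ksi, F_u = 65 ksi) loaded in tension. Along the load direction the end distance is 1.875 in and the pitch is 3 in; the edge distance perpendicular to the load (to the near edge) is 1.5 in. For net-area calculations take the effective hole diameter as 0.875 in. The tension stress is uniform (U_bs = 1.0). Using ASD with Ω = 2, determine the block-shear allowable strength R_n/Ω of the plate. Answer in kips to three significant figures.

Shear plane L_v = 1.875 + 1·3 = 4.875 in; A_gv = 4.875 × 0.5 = 2.438 in².
A_nv = (4.875 − 1.5·0.875) × 0.5 = 1.781 in².
A_nt = (1.5 − 0.5·0.875) × 0.5 = 0.5312 in².
0.6 F_u A_nv = 69.47 kips; 0.6 F_y A_gv = 73.12 kips → shear rupture governs the shear term.
R_n = 69.47 + 1.0 × 65 × 0.5312 = 104 kips.
Allowable strength R_n/Ω = 104 / 2 = 52 kips.

52 kips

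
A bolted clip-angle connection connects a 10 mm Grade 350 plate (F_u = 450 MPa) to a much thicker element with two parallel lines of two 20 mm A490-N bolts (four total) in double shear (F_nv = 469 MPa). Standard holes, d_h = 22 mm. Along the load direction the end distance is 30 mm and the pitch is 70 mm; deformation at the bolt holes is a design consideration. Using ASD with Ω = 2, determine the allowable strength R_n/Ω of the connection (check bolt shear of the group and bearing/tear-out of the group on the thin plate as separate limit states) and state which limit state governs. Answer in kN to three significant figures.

Bolt shear: A_b = π·20²/4 = 314.2 mm²; R_n = 469 × 314.2 × 4 × 2 / 1000 = 1179 kN → 1179 / 2 = 589 kN.
Bearing (1.2 l_c t F_u ≤ 2.4 d t F_u): upper limit = 2.4·20·10·450 / 1000 = 216 kN.
  Edge l_c = 30 − 22/2 = 19 → r_n = 102.6 kN; interior l_c = 70 − 22 = 48 → r_n = 216 kN.
  R_n,bearing = 2·102.6 + 2·216 = 637.2 kN → 637.2 / 2 = 319 kN.
Bearing governs: 319 kN.

319 kN (bearing governs)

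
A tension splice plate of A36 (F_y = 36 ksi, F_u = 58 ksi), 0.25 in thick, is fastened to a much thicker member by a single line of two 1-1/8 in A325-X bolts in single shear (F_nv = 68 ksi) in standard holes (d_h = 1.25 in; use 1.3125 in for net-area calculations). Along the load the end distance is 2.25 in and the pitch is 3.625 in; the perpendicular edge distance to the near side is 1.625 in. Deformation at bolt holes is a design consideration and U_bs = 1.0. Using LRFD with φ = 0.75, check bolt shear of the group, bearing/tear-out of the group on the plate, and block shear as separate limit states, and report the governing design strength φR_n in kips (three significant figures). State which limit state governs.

Bolt shear: A_b = π·1.125²/4 = 0.994 in²; R_n = 68 × 0.994 × 2 × 1 = 135.2 kips → 0.75 × 135.2 = 101 kips.
Bearing: edge l_c = 1.625, r_n = 28.27 kips; interior l_c = 2.375, r_n = 39.15 kips; R_n = 28.27 + 1·39.15 = 67.42 kips → 50.6 kips.
Block shear: A_gv = 1.469, A_nv = 0.9766, A_nt = 0.2422 in²; R_n = min(0.6F_uA_nv, 0.6F_yA_gv) + U_bs·F_u·A_nt = 45.77 kips → 34.3 kips.
Block shear governs: 34.3 kips.

34.3 kips (block shear governs)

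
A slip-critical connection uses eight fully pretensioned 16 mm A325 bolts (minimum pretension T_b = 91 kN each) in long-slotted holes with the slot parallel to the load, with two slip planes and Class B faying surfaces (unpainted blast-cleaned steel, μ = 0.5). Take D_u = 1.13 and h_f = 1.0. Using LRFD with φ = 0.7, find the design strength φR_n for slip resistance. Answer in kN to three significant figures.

R_n = μ · D_u · h_f · T_b · n_s · n_b = 0.5 × 1.13 × 1.0 × 91 × 2 × 8 = 822.6 kN.
Design strength φR_n = 0.7 × 822.6 = 576 kN.

576 kN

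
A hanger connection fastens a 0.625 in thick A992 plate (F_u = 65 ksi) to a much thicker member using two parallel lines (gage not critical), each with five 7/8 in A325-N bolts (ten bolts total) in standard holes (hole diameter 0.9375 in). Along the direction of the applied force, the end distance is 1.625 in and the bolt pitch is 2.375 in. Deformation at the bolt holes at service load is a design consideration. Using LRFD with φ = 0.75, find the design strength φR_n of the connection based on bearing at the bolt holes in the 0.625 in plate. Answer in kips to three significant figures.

Per bolt r_n = 1.2 l_c t F_u ≤ 2.4 d t F_u; upper limit = 2.4 × 0.875 × 0.625 × 65 = 85.31 kips.
Edge bolt: l_c = 1.625 − 0.9375/2 = 1.156 in → 1.2 × 1.156 × 0.625 × 65 = 56.37 → r_n = 56.37 kips.
Interior bolts: l_c = 2.375 − 0.9375 = 1.438 in → 1.2 × 1.438 × 0.625 × 65 = 70.08 → r_n = 70.08 kips.
R_n = 2 × 56.37 + 8 × 70.08 = 673.4 kips.
Design strength φR_n = 0.75 × 673.4 = 505 kips.

505 kips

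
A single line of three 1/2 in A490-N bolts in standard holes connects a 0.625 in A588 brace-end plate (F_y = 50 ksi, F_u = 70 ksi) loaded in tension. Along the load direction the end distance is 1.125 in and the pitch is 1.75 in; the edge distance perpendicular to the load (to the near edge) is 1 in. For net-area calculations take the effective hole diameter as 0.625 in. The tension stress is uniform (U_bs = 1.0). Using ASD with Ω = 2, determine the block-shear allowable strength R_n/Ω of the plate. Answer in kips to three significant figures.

55.2 kips

Shear plane L_v = 1.125 + 2·1.75 = 4.625 in; A_gv = 4.625 × 0.625 = 2.891 in².
A_nv = (4.625 − 2.5·0.625) × 0.625 = 1.914 in².
A_nt = (1 − 0.5·0.625) × 0.625 = 0.4297 in².
0.6 F_u A_nv = 80.39 kips; 0.6 F_y A_gv = 86.72 kips → shear rupture governs the shear term.
R_n = 80.39 + 1.0 × 70 × 0.4297 = 110.5 kips.
Allowable strength R_n/Ω = 110.5 / 2 = 55.2 kips.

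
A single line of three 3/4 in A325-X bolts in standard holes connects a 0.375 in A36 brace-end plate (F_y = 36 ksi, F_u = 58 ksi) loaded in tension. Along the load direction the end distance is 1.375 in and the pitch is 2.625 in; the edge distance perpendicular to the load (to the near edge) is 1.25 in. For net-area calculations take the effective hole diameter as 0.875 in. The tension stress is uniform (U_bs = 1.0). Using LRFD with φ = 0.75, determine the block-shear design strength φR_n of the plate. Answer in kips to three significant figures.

53.5 kips

Shear plane L_v = 1.375 + 2·2.625 = 6.625 in; A_gv = 6.625 × 0.375 = 2.484 in².
A_nv = (6.625 − 2.5·0.875) × 0.375 = 1.664 in².
A_nt = (1.25 − 0.5·0.875) × 0.375 = 0.3047 in².
0.6 F_u A_nv = 57.91 kips; 0.6 F_y A_gv = 53.66 kips → shear yielding governs the shear term.
R_n = 53.66 + 1.0 × 58 × 0.3047 = 71.33 kips.
Design strength φR_n = 0.75 × 71.33 = 53.5 kips.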